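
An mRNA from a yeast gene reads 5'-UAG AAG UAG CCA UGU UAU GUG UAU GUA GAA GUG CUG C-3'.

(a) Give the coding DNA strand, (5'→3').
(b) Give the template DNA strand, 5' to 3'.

(a) The coding strand matches the mRNA with U→T.
(b) The template strand is the reverse complement of the coding strand.

(a) 5′-TAGAAGTAGCCATGTTATGTGTATGTAGAAGTGCTGC-3′
(b) 5'-GCAGCACTTCTACATACACATAACATGGCTACTTCTA-3'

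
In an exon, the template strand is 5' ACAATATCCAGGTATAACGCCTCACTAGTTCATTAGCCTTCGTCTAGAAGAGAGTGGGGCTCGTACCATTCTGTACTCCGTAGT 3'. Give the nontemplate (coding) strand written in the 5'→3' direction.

5'-ACTACGGAGTACAGAATGGTACGAGCCCCACTCTCTTCTAGACGAAGGCTAATGAACTAGTGAGGCGTTATACCTGGATATTGT-3'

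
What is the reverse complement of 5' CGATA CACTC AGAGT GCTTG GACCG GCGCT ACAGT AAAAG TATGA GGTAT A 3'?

Reading the sequence 3'→5' and pairing each base (A↔T, G↔C) gives the reverse complement directly.

5'-TATACCTCATACTTTTACTGTAGCGCCGGTCCAAGCACTCTGAGTGTATCG-3'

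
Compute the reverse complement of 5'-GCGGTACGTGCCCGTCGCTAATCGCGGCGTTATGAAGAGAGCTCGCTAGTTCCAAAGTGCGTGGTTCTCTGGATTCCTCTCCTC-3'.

5'-GAGGAGAGGAATCCAGAGAACCACGCACTTTGGAACTAGCGAGCTCTCTTCATAACGCCGCGATTAGCGACGGGCACGTACCGC-3'

Complement each base (A↔T, G↔C): CGCCATGCACGGGCAGCGATTAGCGCCGCAATACTTCTCTCGAGCGATCAAGGTTTCACGCACCAAGAGACCTAAGGAGAGGAG. Then reverse.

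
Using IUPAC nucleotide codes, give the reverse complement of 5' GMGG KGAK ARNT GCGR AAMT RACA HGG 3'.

5'-CCDTGTYAKTTYCGCANYTMTCMCCKC-3'

Standard pairs A↔T, G↔C; ambiguity codes pair R↔Y, M↔K, H↔D, N↔N. Complement (CKCCMCTMTYNACGCYTTKAYTGTDCC), then reverse for 5'→3'.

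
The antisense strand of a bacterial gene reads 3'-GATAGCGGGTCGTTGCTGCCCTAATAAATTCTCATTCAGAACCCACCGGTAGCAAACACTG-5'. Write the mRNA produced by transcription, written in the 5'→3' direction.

Reading the template 3'→5' as shown, RNA polymerase pairs each base (A→U, T→A, G↔C) to build mRNA 5'→3' directly.

5′-CUAUCGCCCAGCAACGACGGGAUUAUUUAAGAGUAAGUCUUGGGUGGCCAUCGUUUGUGAC-3′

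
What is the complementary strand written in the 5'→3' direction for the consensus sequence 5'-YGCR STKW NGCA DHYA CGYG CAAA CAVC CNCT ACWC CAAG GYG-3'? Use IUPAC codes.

5'-CRCCTTGGWGTAGNGGBTGTTTGCRCGTRDHTGCNWMASYGCR-3'

Standard pairs A↔T, G↔C; ambiguity codes pair R↔Y, K↔M, W↔W, S↔S, D↔H, V↔B, N↔N. Complement (RCGYSAMWNCGTHDRTGCRCGTTTGTBGGNGATGWGGTTCCRC), then reverse for 5'→3'.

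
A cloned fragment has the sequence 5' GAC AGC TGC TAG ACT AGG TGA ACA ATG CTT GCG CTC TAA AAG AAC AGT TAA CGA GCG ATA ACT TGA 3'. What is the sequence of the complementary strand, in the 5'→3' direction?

5′-TCAAGTTATCGCTCGTTAACTGTTCTTTTAGAGCGCAAGCATTGTTCACCTAGTCTAGCAGCTGTC-3′

Pairing A↔T and G↔C gives CTGTCGACGATCTGATCCACTTGTTACGAACGCGAGATTTTCTTGTCAATTGCTCGCTATTGAACT, running 3'→5'. Reverse for the 5'→3' convention.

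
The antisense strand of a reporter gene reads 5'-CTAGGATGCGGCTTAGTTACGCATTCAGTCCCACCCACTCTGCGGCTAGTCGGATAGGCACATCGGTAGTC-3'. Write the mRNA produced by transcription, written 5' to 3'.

RNA polymerase reads the template 3'→5' and synthesizes mRNA 5'→3' by base-pairing (A→U, T→A, G↔C). The complement of the template is GATCCTACGCCGAATCAATGCGTAAGTCAGGGTGGGTGAGACGCCGATCAGCCTATCCGTGTAGCCATCAG; antiparallel, so 5'→3' the coding strand is GACTACCGATGTGCCTATCCGACTAGCCGCAGAGTGGGTGGGACTGAATGCGTAACTAAGCCGCATCCTAG. Replace T with U for the mRNA.

5'-GACUACCGAUGUGCCUAUCCGACUAGCCGCAGAGUGGGUGGGACUGAAUGCGUAACUAAGCCGCAUCCUAG-3'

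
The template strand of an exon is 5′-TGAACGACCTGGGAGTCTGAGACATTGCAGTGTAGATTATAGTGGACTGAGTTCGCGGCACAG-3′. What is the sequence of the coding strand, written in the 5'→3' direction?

5′-CTGTGCCGCGAACTCAGTCCACTATAATCTACACTGCAATGTCTCAGACTCCCAGGTCGTTCA-3′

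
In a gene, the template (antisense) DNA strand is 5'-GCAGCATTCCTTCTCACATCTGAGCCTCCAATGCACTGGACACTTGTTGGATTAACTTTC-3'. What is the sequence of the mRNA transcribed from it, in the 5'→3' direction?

The mRNA has the sequence of the coding strand (reverse complement of the template) with T→U. Reverse complement of GCAGCATTCCTTCTCACATCTGAGCCTCCAATGCACTGGACACTTGTTGGATTAACTTTC is GAAAGTTAATCCAACAAGTGTCCAGTGCATTGGAGGCTCAGATGTGAGAAGGAATGCTGC; then T→U.

5'-GAAAGUUAAUCCAACAAGUGUCCAGUGCAUUGGAGGCUCAGAUGUGAGAAGGAAUGCUGC-3'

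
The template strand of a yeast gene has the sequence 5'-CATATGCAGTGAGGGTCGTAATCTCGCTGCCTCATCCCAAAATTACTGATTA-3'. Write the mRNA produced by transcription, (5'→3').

The mRNA has the sequence of the coding strand (reverse complement of the template) with T→U. Reverse complement of CATATGCAGTGAGGGTCGTAATCTCGCTGCCTCATCCCAAAATTACTGATTA is TAATCAGTAATTTTGGGATGAGGCAGCGAGATTACGACCCTCACTGCATATG; then T→U.

5′-UAAUCAGUAAUUUUGGGAUGAGGCAGCGAGAUUACGACCCUCACUGCAUAUG-3′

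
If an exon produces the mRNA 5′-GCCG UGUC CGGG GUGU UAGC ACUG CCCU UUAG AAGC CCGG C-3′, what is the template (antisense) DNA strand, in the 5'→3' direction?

5′-GCCGGGCTTCTAAAGGGCAGTGCTAACACCCCGGACACGGC-3′

Replace U with T to get the coding DNA strand: GCCGTGTCCGGGGTGTTAGCACTGCCCTTTAGAAGCCCGGC. The template strand is its reverse complement (complement CGGCACAGGCCCCACAATCGTGACGGGAAATCTTCGGGCCG, then reverse).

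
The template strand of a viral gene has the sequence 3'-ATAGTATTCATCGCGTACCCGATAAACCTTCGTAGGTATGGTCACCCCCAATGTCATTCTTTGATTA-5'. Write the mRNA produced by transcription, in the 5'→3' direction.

5′-UAUCAUAAGUAGCGCAUGGGCUAUUUGGAAGCAUCCAUACCAGUGGGGGUUACAGUAAGAAACUAAU-3′

Reading the template 3'→5' as shown, RNA polymerase pairs each base (A→U, T→A, G↔C) to build mRNA 5'→3' directly.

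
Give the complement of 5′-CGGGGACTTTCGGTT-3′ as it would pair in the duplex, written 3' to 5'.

Base-pairing A↔T, G↔C gives the complement. The complementary strand is antiparallel, so paired with a 5'→3' strand it runs 3'→5'.

3′-GCCCCTGAAAGCCAA-5′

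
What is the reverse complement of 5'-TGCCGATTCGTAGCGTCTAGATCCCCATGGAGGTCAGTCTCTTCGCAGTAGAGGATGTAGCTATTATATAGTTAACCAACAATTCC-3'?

Reading the sequence 3'→5' and pairing each base (A↔T, G↔C) gives the reverse complement directly.

5'-GGAATTGTTGGTTAACTATATAATAGCTACATCCTCTACTGCGAAGAGACTGACCTCCATGGGGATCTAGACGCTACGAATCGGCA-3'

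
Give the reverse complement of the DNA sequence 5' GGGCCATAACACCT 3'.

Complement each base (A↔T, G↔C): CCCGGTATTGTGGA. Then reverse.

5'-AGGTGTTATGGCCC-3'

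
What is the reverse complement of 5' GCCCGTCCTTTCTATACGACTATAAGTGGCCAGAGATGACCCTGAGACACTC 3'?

5'-GAGTGTCTCAGGGTCATCTCTGGCCACTTATAGTCGTATAGAAAGGACGGGC-3'

Reading the sequence 3'→5' and pairing each base (A↔T, G↔C) gives the reverse complement directly.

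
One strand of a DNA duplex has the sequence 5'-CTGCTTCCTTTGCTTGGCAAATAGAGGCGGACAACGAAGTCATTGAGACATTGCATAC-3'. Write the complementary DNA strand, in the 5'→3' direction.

5'-GTATGCAATGTCTCAATGACTTCGTTGTCCGCCTCTATTTGCCAAGCAAAGGAAGCAG-3'

The complement of CTGCTTCCTTTGCTTGGCAAATAGAGGCGGACAACGAAGTCATTGAGACATTGCATAC is GACGAAGGAAACGAACCGTTTATCTCCGCCTGTTGCTTCAGTAACTCTGTAACGTATG (A↔T, G↔C). DNA strands are antiparallel, so the complementary strand runs 3'→5'; reversing gives the 5'→3' form.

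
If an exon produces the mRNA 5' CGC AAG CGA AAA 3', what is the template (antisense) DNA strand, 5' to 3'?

5'-TTTTCGCTTGCG-3'

Replace U with T to get the coding DNA strand: CGCAAGCGAAAA. The template strand is its reverse complement (complement GCGTTCGCTTTT, then reverse).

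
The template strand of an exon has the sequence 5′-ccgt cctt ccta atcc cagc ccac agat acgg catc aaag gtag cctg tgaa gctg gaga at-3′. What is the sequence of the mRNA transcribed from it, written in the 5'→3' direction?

5′-AUUCUCCAGCUUCACAGGCUACCUUUGAUGCCGUAUCUGUGGGCUGGGAUUAGGAAGGACGG-3′

RNA polymerase reads the template 3'→5' and synthesizes mRNA 5'→3' by base-pairing (A→U, T→A, G↔C). The complement of the template is GGCAGGAAGGATTAGGGTCGGGTGTCTATGCCGTAGTTTCCATCGGACACTTCGACCTCTTA; antiparallel, so 5'→3' the coding strand is ATTCTCCAGCTTCACAGGCTACCTTTGATGCCGTATCTGTGGGCTGGGATTAGGAAGGACGG. Replace T with U for the mRNA.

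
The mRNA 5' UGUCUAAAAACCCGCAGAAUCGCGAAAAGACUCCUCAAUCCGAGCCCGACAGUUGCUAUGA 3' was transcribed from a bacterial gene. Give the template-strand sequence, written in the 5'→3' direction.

5′-TCATAGCAACTGTCGGGCTCGGATTGAGGAGTCTTTTCGCGATTCTGCGGGTTTTTAGACA-3′

Replace U with T to get the coding DNA strand: TGTCTAAAAACCCGCAGAATCGCGAAAAGACTCCTCAATCCGAGCCCGACAGTTGCTATGA. The template strand is its reverse complement (complement ACAGATTTTTGGGCGTCTTAGCGCTTTTCTGAGGAGTTAGGCTCGGGCTGTCAACGATACT, then reverse).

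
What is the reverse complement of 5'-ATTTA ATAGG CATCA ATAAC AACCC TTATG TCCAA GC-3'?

Reading the sequence 3'→5' and pairing each base (A↔T, G↔C) gives the reverse complement directly.

5'-GCTTGGACATAAGGGTTGTTATTGATGCCTATTAAAT-3'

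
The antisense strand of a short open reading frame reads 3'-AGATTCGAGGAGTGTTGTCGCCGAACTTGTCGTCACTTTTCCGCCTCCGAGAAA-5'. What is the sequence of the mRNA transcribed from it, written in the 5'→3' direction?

5'-UCUAAGCUCCUCACAACAGCGGCUUGAACAGCAGUGAAAAGGCGGAGGCUCUUU-3'

Reading the template 3'→5' as shown, RNA polymerase pairs each base (A→U, T→A, G↔C) to build mRNA 5'→3' directly.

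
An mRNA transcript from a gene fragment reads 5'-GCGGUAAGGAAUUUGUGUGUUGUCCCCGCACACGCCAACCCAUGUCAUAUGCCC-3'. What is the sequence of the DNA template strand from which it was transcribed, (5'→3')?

5'-GGGCATATGACATGGGTTGGCGTGTGCGGGGACAACACACAAATTCCTTACCGC-3'

Replace U with T to get the coding DNA strand: GCGGTAAGGAATTTGTGTGTTGTCCCCGCACACGCCAACCCATGTCATATGCCC. The template strand is its reverse complement (complement CGCCATTCCTTAAACACACAACAGGGGCGTGTGCGGTTGGGTACAGTATACGGG, then reverse).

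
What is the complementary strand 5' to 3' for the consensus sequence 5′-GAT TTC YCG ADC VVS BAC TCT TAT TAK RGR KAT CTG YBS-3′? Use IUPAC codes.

Standard pairs A↔T, G↔C; ambiguity codes pair R↔Y, K↔M, S↔S, B↔V, D↔H. Complement (CTAAAGRGCTHGBBSVTGAGAATAATMYCYMTAGACRVS), then reverse for 5'→3'.

5'-SVRCAGATMYCYMTAATAAGAGTVSBBGHTCGRGAAATC-3'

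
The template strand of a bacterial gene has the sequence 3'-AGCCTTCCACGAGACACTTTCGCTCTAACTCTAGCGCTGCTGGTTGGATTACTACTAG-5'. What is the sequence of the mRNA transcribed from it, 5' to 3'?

5'-UCGGAAGGUGCUCUGUGAAAGCGAGAUUGAGAUCGCGACGACCAACCUAAUGAUGAUC-3'

Reading the template 3'→5' as shown, RNA polymerase pairs each base (A→U, T→A, G↔C) to build mRNA 5'→3' directly.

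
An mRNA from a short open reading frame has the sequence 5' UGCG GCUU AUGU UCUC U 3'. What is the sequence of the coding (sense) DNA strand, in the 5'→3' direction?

5'-TGCGGCTTATGTTCTCT-3'

The coding DNA strand has the same 5'→3' sequence as the mRNA with U replaced by T.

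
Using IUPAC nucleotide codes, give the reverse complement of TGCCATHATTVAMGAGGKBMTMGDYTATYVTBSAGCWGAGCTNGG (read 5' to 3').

Standard pairs A↔T, G↔C; ambiguity codes pair Y↔R, M↔K, W↔W, S↔S, B↔V, D↔H, N↔N. Complement (ACGGTADTAABTKCTCCMVKAKCHRATARBAVSTCGWCTCGANCC), then reverse for 5'→3'.

5'-CCNAGCTCWGCTSVABRATARHCKAKVMCCTCKTBAATDATGGCA-3'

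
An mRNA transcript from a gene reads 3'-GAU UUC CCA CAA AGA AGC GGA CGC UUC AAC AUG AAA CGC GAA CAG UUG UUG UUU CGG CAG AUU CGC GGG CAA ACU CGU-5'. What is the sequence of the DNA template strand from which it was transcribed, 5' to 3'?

Written 5'→3' the mRNA is UGCUCAAACGGGCGCUUAGACGGCUUUGUUGUUGACAAGCGCAAAGUACAACUUCGCAGGCGAAGAAACACCCUUUAG, so the coding DNA strand is TGCTCAAACGGGCGCTTAGACGGCTTTGTTGTTGACAAGCGCAAAGTACAACTTCGCAGGCGAAGAAACACCCTTTAG. The template is its reverse complement.

5′-CTAAAGGGTGTTTCTTCGCCTGCGAAGTTGTACTTTGCGCTTGTCAACAACAAAGCCGTCTAAGCGCCCGTTTGAGCA-3′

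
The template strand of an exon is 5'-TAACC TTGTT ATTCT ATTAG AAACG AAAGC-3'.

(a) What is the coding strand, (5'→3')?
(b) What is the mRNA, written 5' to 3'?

(a) 5'-GCTTTCGTTTCTAATAGAATAACAAGGTTA-3'
(b) 5'-GCUUUCGUUUCUAAUAGAAUAACAAGGUUA-3'

(a) The coding strand is the reverse complement of the template: complement ATTGGAACAATAAGATAATCTTTGCTTTCG, then reverse.
(b) mRNA has the coding-strand sequence with T→U.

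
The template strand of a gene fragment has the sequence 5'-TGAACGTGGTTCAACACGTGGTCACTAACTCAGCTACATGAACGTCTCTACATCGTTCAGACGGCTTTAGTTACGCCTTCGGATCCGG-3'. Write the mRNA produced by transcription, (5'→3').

5′-CCGGAUCCGAAGGCGUAACUAAAGCCGUCUGAACGAUGUAGAGACGUUCAUGUAGCUGAGUUAGUGACCACGUGUUGAACCACGUUCA-3′

The mRNA has the sequence of the coding strand (reverse complement of the template) with T→U. Reverse complement of TGAACGTGGTTCAACACGTGGTCACTAACTCAGCTACATGAACGTCTCTACATCGTTCAGACGGCTTTAGTTACGCCTTCGGATCCGG is CCGGATCCGAAGGCGTAACTAAAGCCGTCTGAACGATGTAGAGACGTTCATGTAGCTGAGTTAGTGACCACGTGTTGAACCACGTTCA; then T→U.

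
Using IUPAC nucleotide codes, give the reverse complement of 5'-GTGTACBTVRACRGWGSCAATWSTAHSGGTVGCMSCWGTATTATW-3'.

Standard pairs A↔T, G↔C; ambiguity codes pair R↔Y, M↔K, W↔W, S↔S, B↔V, H↔D. Complement (CACATGVABYTGYCWCSGTTAWSATDSCCABCGKSGWCATAATAW), then reverse for 5'→3'.

5'-WATAATACWGSKGCBACCSDTASWATTGSCWCYGTYBAVGTACAC-3'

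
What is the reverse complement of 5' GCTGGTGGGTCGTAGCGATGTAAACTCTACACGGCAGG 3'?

Reading the sequence 3'→5' and pairing each base (A↔T, G↔C) gives the reverse complement directly.

5'-CCTGCCGTGTAGAGTTTACATCGCTACGACCCACCAGC-3'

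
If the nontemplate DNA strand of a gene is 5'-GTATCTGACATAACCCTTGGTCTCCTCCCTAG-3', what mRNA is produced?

The mRNA is synthesized from the template strand, so it matches the coding strand with T replaced by U.

5'-GUAUCUGACAUAACCCUUGGUCUCCUCCCUAG-3'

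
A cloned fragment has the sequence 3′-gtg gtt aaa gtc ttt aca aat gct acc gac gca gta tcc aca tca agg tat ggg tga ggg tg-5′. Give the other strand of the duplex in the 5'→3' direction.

The strand is given 3'→5', so its complement runs 5'→3' in the same left-to-right order: pair each base A↔T, G↔C.

5'-CACCAATTTCAGAAATGTTTACGATGGCTGCGTCATAGGTGTAGTTCCATACCCACTCCCAC-3'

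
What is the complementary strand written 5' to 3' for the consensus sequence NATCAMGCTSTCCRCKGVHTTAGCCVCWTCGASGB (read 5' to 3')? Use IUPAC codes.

5'-VCSTCGAWGBGGCTAADBCMGYGGASAGCKTGATN-3'

Standard pairs A↔T, G↔C; ambiguity codes pair R↔Y, M↔K, W↔W, S↔S, B↔V, H↔D, N↔N. Complement (NTAGTKCGASAGGYGMCBDAATCGGBGWAGCTSCV), then reverse for 5'→3'.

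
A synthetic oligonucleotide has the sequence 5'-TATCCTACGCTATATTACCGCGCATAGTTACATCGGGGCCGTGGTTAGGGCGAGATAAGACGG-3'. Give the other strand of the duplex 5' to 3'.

5'-CCGTCTTATCTCGCCCTAACCACGGCCCCGATGTAACTATGCGCGGTAATATAGCGTAGGATA-3'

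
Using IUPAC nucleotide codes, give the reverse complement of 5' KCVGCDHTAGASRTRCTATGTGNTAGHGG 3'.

5'-CCDCTANCACATAGYAYSTCTADHGCBGM-3'

Standard pairs A↔T, G↔C; ambiguity codes pair R↔Y, K↔M, S↔S, D↔H, V↔B, N↔N. Complement (MGBCGHDATCTSYAYGATACACNATCDCC), then reverse for 5'→3'.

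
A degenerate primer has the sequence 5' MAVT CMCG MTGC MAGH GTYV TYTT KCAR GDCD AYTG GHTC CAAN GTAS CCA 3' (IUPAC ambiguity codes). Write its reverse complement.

5'-TGGSTACNTTGGADCCARTHGHCYTGMAARABRACDCTKGCAKCGKGABTK-3'

Standard pairs A↔T, G↔C; ambiguity codes pair R↔Y, M↔K, S↔S, D↔H, V↔B, N↔N. Complement (KTBAGKGCKACGKTCDCARBARAAMGTYCHGHTRACCDAGGTTNCATSGGT), then reverse for 5'→3'.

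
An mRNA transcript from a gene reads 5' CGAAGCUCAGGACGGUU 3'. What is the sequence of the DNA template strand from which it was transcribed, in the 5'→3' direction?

5'-AACCGTCCTGAGCTTCG-3'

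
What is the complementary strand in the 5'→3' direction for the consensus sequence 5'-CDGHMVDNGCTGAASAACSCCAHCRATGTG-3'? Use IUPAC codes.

5'-CACATYGDTGGSGTTSTTCAGCNHBKDCHG-3'

Standard pairs A↔T, G↔C; ambiguity codes pair R↔Y, M↔K, S↔S, D↔H, V↔B, N↔N. Complement (GHCDKBHNCGACTTSTTGSGGTDGYTACAC), then reverse for 5'→3'.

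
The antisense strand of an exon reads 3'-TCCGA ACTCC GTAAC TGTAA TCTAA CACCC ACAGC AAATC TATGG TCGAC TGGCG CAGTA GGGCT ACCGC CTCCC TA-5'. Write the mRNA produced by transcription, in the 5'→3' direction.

Reading the template 3'→5' as shown, RNA polymerase pairs each base (A→U, T→A, G↔C) to build mRNA 5'→3' directly.

5'-AGGCUUGAGGCAUUGACAUUAGAUUGUGGGUGUCGUUUAGAUACCAGCUGACCGCGUCAUCCCGAUGGCGGAGGGAU-3'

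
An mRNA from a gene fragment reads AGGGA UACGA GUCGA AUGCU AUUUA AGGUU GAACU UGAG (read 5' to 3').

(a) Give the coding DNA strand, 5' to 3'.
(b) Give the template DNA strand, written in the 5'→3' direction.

(a) 5'-AGGGATACGAGTCGAATGCTATTTAAGGTTGAACTTGAG-3'
(b) 5'-CTCAAGTTCAACCTTAAATAGCATTCGACTCGTATCCCT-3'

(a) The coding strand matches the mRNA with U→T.
(b) The template strand is the reverse complement of the coding strand.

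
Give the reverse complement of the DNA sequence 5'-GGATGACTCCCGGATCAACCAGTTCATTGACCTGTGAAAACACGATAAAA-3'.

5'-TTTTATCGTGTTTTCACAGGTCAATGAACTGGTTGATCCGGGAGTCATCC-3'

Complement each base (A↔T, G↔C): CCTACTGAGGGCCTAGTTGGTCAAGTAACTGGACACTTTTGTGCTATTTT. Then reverse.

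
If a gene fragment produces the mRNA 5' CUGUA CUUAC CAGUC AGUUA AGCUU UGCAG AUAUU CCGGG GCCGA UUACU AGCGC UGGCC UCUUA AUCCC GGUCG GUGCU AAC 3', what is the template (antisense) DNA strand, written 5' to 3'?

5'-GTTAGCACCGACCGGGATTAAGAGGCCAGCGCTAGTAATCGGCCCCGGAATATCTGCAAAGCTTAACTGACTGGTAAGTACAG-3'

Replace U with T to get the coding DNA strand: CTGTACTTACCAGTCAGTTAAGCTTTGCAGATATTCCGGGGCCGATTACTAGCGCTGGCCTCTTAATCCCGGTCGGTGCTAAC. The template strand is its reverse complement (complement GACATGAATGGTCAGTCAATTCGAAACGTCTATAAGGCCCCGGCTAATGATCGCGACCGGAGAATTAGGGCCAGCCACGATTG, then reverse).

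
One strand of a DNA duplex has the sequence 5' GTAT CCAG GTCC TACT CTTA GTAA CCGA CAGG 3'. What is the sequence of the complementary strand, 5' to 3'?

5'-CCTGTCGGTTACTAAGAGTAGGACCTGGATAC-3'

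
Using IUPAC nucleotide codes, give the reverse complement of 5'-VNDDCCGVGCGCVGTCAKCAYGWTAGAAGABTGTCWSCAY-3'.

5'-RTGSWGACAVTCTTCTAWCRTGMTGACBGCGCBCGGHHNB-3'

Standard pairs A↔T, G↔C; ambiguity codes pair Y↔R, K↔M, W↔W, S↔S, B↔V, D↔H, N↔N. Complement (BNHHGGCBCGCGBCAGTMGTRCWATCTTCTVACAGWSGTR), then reverse for 5'→3'.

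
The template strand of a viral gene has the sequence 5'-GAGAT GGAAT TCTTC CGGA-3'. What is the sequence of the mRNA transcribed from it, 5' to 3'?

5'-UCCGGAAGAAUUCCAUCUC-3'

The mRNA has the sequence of the coding strand (reverse complement of the template) with T→U. Reverse complement of GAGATGGAATTCTTCCGGA is TCCGGAAGAATTCCATCTC; then T→U.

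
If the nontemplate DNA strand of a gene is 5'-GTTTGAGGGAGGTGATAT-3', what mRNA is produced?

5′-GUUUGAGGGAGGUGAUAU-3′

mRNA has the coding-strand sequence with U in place of T.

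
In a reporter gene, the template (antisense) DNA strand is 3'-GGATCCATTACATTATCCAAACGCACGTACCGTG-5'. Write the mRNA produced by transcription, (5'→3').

5'-CCUAGGUAAUGUAAUAGGUUUGCGUGCAUGGCAC-3'

Reading the template 3'→5' as shown, RNA polymerase pairs each base (A→U, T→A, G↔C) to build mRNA 5'→3' directly.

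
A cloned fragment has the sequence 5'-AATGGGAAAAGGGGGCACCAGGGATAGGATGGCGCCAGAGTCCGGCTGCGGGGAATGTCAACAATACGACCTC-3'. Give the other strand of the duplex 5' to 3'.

5′-GAGGTCGTATTGTTGACATTCCCCGCAGCCGGACTCTGGCGCCATCCTATCCCTGGTGCCCCCTTTTCCCATT-3′

The complement of AATGGGAAAAGGGGGCACCAGGGATAGGATGGCGCCAGAGTCCGGCTGCGGGGAATGTCAACAATACGACCTC is TTACCCTTTTCCCCCGTGGTCCCTATCCTACCGCGGTCTCAGGCCGACGCCCCTTACAGTTGTTATGCTGGAG (A↔T, G↔C). DNA strands are antiparallel, so the complementary strand runs 3'→5'; reversing gives the 5'→3' form.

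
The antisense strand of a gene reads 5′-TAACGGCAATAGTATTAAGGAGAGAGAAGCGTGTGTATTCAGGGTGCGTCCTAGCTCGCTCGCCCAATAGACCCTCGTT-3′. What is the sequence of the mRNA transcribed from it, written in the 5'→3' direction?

The mRNA has the sequence of the coding strand (reverse complement of the template) with T→U. Reverse complement of TAACGGCAATAGTATTAAGGAGAGAGAAGCGTGTGTATTCAGGGTGCGTCCTAGCTCGCTCGCCCAATAGACCCTCGTT is AACGAGGGTCTATTGGGCGAGCGAGCTAGGACGCACCCTGAATACACACGCTTCTCTCTCCTTAATACTATTGCCGTTA; then T→U.

5′-AACGAGGGUCUAUUGGGCGAGCGAGCUAGGACGCACCCUGAAUACACACGCUUCUCUCUCCUUAAUACUAUUGCCGUUA-3′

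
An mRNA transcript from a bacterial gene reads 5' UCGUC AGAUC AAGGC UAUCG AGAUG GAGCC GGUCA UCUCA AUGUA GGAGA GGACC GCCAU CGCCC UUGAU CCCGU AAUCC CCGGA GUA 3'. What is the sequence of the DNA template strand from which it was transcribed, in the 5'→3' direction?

5'-TACTCCGGGGATTACGGGATCAAGGGCGATGGCGGTCCTCTCCTACATTGAGATGACCGGCTCCATCTCGATAGCCTTGATCTGACGA-3'

Replace U with T to get the coding DNA strand: TCGTCAGATCAAGGCTATCGAGATGGAGCCGGTCATCTCAATGTAGGAGAGGACCGCCATCGCCCTTGATCCCGTAATCCCCGGAGTA. The template strand is its reverse complement (complement AGCAGTCTAGTTCCGATAGCTCTACCTCGGCCAGTAGAGTTACATCCTCTCCTGGCGGTAGCGGGAACTAGGGCATTAGGGGCCTCAT, then reverse).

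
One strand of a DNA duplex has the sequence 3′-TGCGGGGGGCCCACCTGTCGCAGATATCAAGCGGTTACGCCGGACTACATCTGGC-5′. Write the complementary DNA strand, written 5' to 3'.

5′-ACGCCCCCCGGGTGGACAGCGTCTATAGTTCGCCAATGCGGCCTGATGTAGACCG-3′

The strand is given 3'→5', so its complement runs 5'→3' in the same left-to-right order: pair each base A↔T, G↔C.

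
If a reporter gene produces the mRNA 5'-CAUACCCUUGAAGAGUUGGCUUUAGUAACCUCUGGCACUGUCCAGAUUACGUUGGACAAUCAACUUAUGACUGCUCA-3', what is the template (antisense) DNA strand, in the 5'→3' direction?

Replace U with T to get the coding DNA strand: CATACCCTTGAAGAGTTGGCTTTAGTAACCTCTGGCACTGTCCAGATTACGTTGGACAATCAACTTATGACTGCTCA. The template strand is its reverse complement (complement GTATGGGAACTTCTCAACCGAAATCATTGGAGACCGTGACAGGTCTAATGCAACCTGTTAGTTGAATACTGACGAGT, then reverse).

5′-TGAGCAGTCATAAGTTGATTGTCCAACGTAATCTGGACAGTGCCAGAGGTTACTAAAGCCAACTCTTCAAGGGTATG-3′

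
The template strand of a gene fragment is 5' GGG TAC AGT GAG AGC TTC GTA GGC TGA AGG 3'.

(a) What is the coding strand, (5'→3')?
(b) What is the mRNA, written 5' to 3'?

(a) The coding strand is the reverse complement of the template: complement CCCATGTCACTCTCGAAGCATCCGACTTCC, then reverse.
(b) mRNA has the coding-strand sequence with T→U.

(a) 5'-CCTTCAGCCTACGAAGCTCTCACTGTACCC-3'
(b) 5'-CCUUCAGCCUACGAAGCUCUCACUGUACCC-3'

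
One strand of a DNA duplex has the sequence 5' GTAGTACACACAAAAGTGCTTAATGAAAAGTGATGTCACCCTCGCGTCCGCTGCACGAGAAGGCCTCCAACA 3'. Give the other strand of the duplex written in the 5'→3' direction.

5′-TGTTGGAGGCCTTCTCGTGCAGCGGACGCGAGGGTGACATCACTTTTCATTAAGCACTTTTGTGTGTACTAC-3′

Pairing A↔T and G↔C gives CATCATGTGTGTTTTCACGAATTACTTTTCACTACAGTGGGAGCGCAGGCGACGTGCTCTTCCGGAGGTTGT, running 3'→5'. Reverse for the 5'→3' convention.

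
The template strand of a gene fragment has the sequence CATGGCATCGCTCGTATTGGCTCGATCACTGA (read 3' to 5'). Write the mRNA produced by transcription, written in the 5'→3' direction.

5'-GUACCGUAGCGAGCAUAACCGAGCUAGUGACU-3'

Reading the template 3'→5' as shown, RNA polymerase pairs each base (A→U, T→A, G↔C) to build mRNA 5'→3' directly.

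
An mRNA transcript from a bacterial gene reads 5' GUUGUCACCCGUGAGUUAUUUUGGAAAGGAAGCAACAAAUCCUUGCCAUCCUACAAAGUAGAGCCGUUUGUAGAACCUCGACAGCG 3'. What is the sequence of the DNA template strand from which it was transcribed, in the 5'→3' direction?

Replace U with T to get the coding DNA strand: GTTGTCACCCGTGAGTTATTTTGGAAAGGAAGCAACAAATCCTTGCCATCCTACAAAGTAGAGCCGTTTGTAGAACCTCGACAGCG. The template strand is its reverse complement (complement CAACAGTGGGCACTCAATAAAACCTTTCCTTCGTTGTTTAGGAACGGTAGGATGTTTCATCTCGGCAAACATCTTGGAGCTGTCGC, then reverse).

5'-CGCTGTCGAGGTTCTACAAACGGCTCTACTTTGTAGGATGGCAAGGATTTGTTGCTTCCTTTCCAAAATAACTCACGGGTGACAAC-3'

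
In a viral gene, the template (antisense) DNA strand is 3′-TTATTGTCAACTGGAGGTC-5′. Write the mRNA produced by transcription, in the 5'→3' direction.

5'-AAUAACAGUUGACCUCCAG-3'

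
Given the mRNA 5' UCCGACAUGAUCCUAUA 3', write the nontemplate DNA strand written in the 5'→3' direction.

5'-TCCGACATGATCCTATA-3'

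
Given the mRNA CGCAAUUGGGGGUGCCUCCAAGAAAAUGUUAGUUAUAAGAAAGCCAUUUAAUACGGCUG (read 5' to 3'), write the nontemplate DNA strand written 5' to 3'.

5'-CGCAATTGGGGGTGCCTCCAAGAAAATGTTAGTTATAAGAAAGCCATTTAATACGGCTG-3'

The coding DNA strand has the same 5'→3' sequence as the mRNA with U replaced by T.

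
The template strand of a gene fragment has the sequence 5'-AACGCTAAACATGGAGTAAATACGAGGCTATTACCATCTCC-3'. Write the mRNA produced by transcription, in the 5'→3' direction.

The mRNA has the sequence of the coding strand (reverse complement of the template) with T→U. Reverse complement of AACGCTAAACATGGAGTAAATACGAGGCTATTACCATCTCC is GGAGATGGTAATAGCCTCGTATTTACTCCATGTTTAGCGTT; then T→U.

5'-GGAGAUGGUAAUAGCCUCGUAUUUACUCCAUGUUUAGCGUU-3'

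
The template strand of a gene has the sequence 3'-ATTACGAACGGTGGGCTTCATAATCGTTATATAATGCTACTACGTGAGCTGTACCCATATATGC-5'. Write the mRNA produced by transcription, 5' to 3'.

5'-UAAUGCUUGCCACCCGAAGUAUUAGCAAUAUAUUACGAUGAUGCACUCGACAUGGGUAUAUACG-3'

Reading the template 3'→5' as shown, RNA polymerase pairs each base (A→U, T→A, G↔C) to build mRNA 5'→3' directly.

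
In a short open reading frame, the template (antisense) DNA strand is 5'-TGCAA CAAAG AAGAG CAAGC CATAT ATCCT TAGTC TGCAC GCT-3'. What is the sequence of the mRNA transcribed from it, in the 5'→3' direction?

5'-AGCGUGCAGACUAAGGAUAUAUGGCUUGCUCUUCUUUGUUGCA-3'

The mRNA has the sequence of the coding strand (reverse complement of the template) with T→U. Reverse complement of TGCAACAAAGAAGAGCAAGCCATATATCCTTAGTCTGCACGCT is AGCGTGCAGACTAAGGATATATGGCTTGCTCTTCTTTGTTGCA; then T→U.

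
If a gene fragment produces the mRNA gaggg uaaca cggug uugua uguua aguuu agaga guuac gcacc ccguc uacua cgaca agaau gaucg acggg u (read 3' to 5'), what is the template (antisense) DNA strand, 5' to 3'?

Written 5'→3' the mRNA is UGGGCAGCUAGUAAGAACAGCAUCAUCUGCCCCACGCAUUGAGAGAUUUGAAUUGUAUGUUGUGGCACAAUGGGAG, so the coding DNA strand is TGGGCAGCTAGTAAGAACAGCATCATCTGCCCCACGCATTGAGAGATTTGAATTGTATGTTGTGGCACAATGGGAG. The template is its reverse complement.

5'-CTCCCATTGTGCCACAACATACAATTCAAATCTCTCAATGCGTGGGGCAGATGATGCTGTTCTTACTAGCTGCCCA-3'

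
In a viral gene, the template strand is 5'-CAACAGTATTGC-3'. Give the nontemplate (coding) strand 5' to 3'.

5'-GCAATACTGTTG-3'

The coding strand is complementary and antiparallel to the template: take the complement (A↔T, G↔C) and reverse.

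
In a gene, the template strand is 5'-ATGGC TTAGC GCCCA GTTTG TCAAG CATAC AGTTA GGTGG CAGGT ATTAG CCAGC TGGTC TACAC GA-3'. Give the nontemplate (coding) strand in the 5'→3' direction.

The coding strand is complementary and antiparallel to the template: take the complement (A↔T, G↔C) and reverse.

5′-TCGTGTAGACCAGCTGGCTAATACCTGCCACCTAACTGTATGCTTGACAAACTGGGCGCTAAGCCAT-3′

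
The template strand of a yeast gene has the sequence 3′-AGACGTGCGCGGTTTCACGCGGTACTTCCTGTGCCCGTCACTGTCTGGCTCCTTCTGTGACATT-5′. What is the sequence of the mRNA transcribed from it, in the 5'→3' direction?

5'-UCUGCACGCGCCAAAGUGCGCCAUGAAGGACACGGGCAGUGACAGACCGAGGAAGACACUGUAA-3'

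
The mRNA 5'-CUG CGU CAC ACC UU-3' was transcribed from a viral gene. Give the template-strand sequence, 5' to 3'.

Replace U with T to get the coding DNA strand: CTGCGTCACACCTT. The template strand is its reverse complement (complement GACGCAGTGTGGAA, then reverse).

5'-AAGGTGTGACGCAG-3'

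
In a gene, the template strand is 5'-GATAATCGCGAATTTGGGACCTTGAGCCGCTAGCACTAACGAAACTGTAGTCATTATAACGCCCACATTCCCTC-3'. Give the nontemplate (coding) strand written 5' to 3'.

5'-GAGGGAATGTGGGCGTTATAATGACTACAGTTTCGTTAGTGCTAGCGGCTCAAGGTCCCAAATTCGCGATTATC-3'

The coding strand is complementary and antiparallel to the template: take the complement (A↔T, G↔C) and reverse.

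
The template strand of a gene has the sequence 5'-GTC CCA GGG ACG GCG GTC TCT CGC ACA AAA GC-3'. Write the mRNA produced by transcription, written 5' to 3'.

RNA polymerase reads the template 3'→5' and synthesizes mRNA 5'→3' by base-pairing (A→U, T→A, G↔C). The complement of the template is CAGGGTCCCTGCCGCCAGAGAGCGTGTTTTCG; antiparallel, so 5'→3' the coding strand is GCTTTTGTGCGAGAGACCGCCGTCCCTGGGAC. Replace T with U for the mRNA.

5'-GCUUUUGUGCGAGAGACCGCCGUCCCUGGGAC-3'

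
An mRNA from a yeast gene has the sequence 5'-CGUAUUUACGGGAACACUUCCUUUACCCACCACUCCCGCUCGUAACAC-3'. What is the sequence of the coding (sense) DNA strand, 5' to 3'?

5'-CGTATTTACGGGAACACTTCCTTTACCCACCACTCCCGCTCGTAACAC-3'

The coding DNA strand has the same 5'→3' sequence as the mRNA with U replaced by T.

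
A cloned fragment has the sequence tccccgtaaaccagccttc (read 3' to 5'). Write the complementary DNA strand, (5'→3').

5'-AGGGGCATTTGGTCGGAAG-3'

The strand is given 3'→5', so its complement runs 5'→3' in the same left-to-right order: pair each base A↔T, G↔C.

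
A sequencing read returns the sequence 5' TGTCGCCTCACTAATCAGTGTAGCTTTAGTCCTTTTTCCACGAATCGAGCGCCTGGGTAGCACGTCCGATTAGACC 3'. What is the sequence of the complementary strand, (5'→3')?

5'-GGTCTAATCGGACGTGCTACCCAGGCGCTCGATTCGTGGAAAAAGGACTAAAGCTACACTGATTAGTGAGGCGACA-3'

Pairing A↔T and G↔C gives ACAGCGGAGTGATTAGTCACATCGAAATCAGGAAAAAGGTGCTTAGCTCGCGGACCCATCGTGCAGGCTAATCTGG, running 3'→5'. Reverse for the 5'→3' convention.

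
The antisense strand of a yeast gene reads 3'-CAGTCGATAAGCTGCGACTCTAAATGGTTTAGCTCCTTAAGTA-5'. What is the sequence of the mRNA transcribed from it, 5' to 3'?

Reading the template 3'→5' as shown, RNA polymerase pairs each base (A→U, T→A, G↔C) to build mRNA 5'→3' directly.

5'-GUCAGCUAUUCGACGCUGAGAUUUACCAAAUCGAGGAAUUCAU-3'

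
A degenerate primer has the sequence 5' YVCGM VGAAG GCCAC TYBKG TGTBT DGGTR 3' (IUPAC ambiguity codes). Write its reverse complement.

5'-YACCHAVACACMVRAGTGGCCTTCBKCGBR-3'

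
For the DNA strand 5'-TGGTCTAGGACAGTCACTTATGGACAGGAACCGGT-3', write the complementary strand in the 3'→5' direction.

3′-ACCAGATCCTGTCAGTGAATACCTGTCCTTGGCCA-5′

Base-pairing A↔T, G↔C gives the complement. The complementary strand is antiparallel, so paired with a 5'→3' strand it runs 3'→5'.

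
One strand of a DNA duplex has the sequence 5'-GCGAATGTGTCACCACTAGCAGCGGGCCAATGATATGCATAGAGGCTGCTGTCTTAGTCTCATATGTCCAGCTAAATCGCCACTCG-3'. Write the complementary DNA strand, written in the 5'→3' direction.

Pairing A↔T and G↔C gives CGCTTACACAGTGGTGATCGTCGCCCGGTTACTATACGTATCTCCGACGACAGAATCAGAGTATACAGGTCGATTTAGCGGTGAGC, running 3'→5'. Reverse for the 5'→3' convention.

5'-CGAGTGGCGATTTAGCTGGACATATGAGACTAAGACAGCAGCCTCTATGCATATCATTGGCCCGCTGCTAGTGGTGACACATTCGC-3'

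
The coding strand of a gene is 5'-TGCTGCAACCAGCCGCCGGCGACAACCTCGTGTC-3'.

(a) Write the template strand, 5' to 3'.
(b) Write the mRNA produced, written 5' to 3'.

(a) The template strand is the reverse complement of the coding strand: complement ACGACGTTGGTCGGCGGCCGCTGTTGGAGCACAG, then reverse.
(b) mRNA matches the coding strand with T→U.

(a) 5'-GACACGAGGTTGTCGCCGGCGGCTGGTTGCAGCA-3'
(b) 5'-UGCUGCAACCAGCCGCCGGCGACAACCUCGUGUC-3'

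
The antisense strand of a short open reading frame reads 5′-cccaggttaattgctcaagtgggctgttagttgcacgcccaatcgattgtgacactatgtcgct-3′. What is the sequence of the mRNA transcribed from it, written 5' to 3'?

5′-AGCGACAUAGUGUCACAAUCGAUUGGGCGUGCAACUAACAGCCCACUUGAGCAAUUAACCUGGG-3′

The mRNA has the sequence of the coding strand (reverse complement of the template) with T→U. Reverse complement of CCCAGGTTAATTGCTCAAGTGGGCTGTTAGTTGCACGCCCAATCGATTGTGACACTATGTCGCT is AGCGACATAGTGTCACAATCGATTGGGCGTGCAACTAACAGCCCACTTGAGCAATTAACCTGGG; then T→U.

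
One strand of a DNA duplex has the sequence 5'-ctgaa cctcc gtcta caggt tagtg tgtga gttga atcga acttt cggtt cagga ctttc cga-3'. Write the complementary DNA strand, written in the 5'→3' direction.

5'-TCGGAAAGTCCTGAACCGAAAGTTCGATTCAACTCACACACTAACCTGTAGACGGAGGTTCAG-3'

Pairing A↔T and G↔C gives GACTTGGAGGCAGATGTCCAATCACACACTCAACTTAGCTTGAAAGCCAAGTCCTGAAAGGCT, running 3'→5'. Reverse for the 5'→3' convention.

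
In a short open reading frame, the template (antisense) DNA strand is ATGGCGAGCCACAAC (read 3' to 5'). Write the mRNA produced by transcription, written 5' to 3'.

5'-UACCGCUCGGUGUUG-3'

Reading the template 3'→5' as shown, RNA polymerase pairs each base (A→U, T→A, G↔C) to build mRNA 5'→3' directly.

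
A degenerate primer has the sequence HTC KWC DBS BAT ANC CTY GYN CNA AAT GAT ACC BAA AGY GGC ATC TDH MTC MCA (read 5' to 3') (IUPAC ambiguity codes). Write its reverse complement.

5'-TGKGAKDHAGATGCCRCTTTVGGTATCATTTNGNRCRAGGNTATVSVHGWMGAD-3'

Standard pairs A↔T, G↔C; ambiguity codes pair Y↔R, M↔K, W↔W, S↔S, B↔V, D↔H, N↔N. Complement (DAGMWGHVSVTATNGGARCRNGNTTTACTATGGVTTTCRCCGTAGAHDKAGKGT), then reverse for 5'→3'.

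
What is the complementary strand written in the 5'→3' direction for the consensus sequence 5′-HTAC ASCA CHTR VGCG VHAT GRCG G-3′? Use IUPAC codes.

5'-CCGYCATDBCGCBYADGTGSTGTAD-3'

Standard pairs A↔T, G↔C; ambiguity codes pair R↔Y, S↔S, H↔D, V↔B. Complement (DATGTSGTGDAYBCGCBDTACYGCC), then reverse for 5'→3'.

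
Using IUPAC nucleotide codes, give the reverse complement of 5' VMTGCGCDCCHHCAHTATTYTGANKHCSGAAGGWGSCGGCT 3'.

5'-AGCCGSCWCCTTCSGDMNTCARAATADTGDDGGHGCGCAKB-3'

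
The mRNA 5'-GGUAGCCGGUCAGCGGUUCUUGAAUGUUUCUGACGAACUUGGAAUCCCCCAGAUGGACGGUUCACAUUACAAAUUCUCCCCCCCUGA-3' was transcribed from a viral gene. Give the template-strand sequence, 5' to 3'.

5'-TCAGGGGGGGAGAATTTGTAATGTGAACCGTCCATCTGGGGGATTCCAAGTTCGTCAGAAACATTCAAGAACCGCTGACCGGCTACC-3'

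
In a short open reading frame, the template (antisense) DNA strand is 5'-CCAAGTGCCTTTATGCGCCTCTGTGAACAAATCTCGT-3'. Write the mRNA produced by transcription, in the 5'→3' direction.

5'-ACGAGAUUUGUUCACAGAGGCGCAUAAAGGCACUUGG-3'

The mRNA has the sequence of the coding strand (reverse complement of the template) with T→U. Reverse complement of CCAAGTGCCTTTATGCGCCTCTGTGAACAAATCTCGT is ACGAGATTTGTTCACAGAGGCGCATAAAGGCACTTGG; then T→U.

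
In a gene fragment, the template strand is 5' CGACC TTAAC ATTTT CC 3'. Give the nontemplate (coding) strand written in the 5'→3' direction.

The coding strand is complementary and antiparallel to the template: take the complement (A↔T, G↔C) and reverse.

5'-GGAAAATGTTAAGGTCG-3'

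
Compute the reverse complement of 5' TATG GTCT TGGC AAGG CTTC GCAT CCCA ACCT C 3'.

5'-GAGGTTGGGATGCGAAGCCTTGCCAAGACCATA-3'

Reading the sequence 3'→5' and pairing each base (A↔T, G↔C) gives the reverse complement directly.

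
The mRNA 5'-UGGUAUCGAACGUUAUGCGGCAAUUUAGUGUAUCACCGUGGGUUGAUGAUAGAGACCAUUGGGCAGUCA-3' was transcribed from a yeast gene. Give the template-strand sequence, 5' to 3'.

5'-TGACTGCCCAATGGTCTCTATCATCAACCCACGGTGATACACTAAATTGCCGCATAACGTTCGATACCA-3'

Replace U with T to get the coding DNA strand: TGGTATCGAACGTTATGCGGCAATTTAGTGTATCACCGTGGGTTGATGATAGAGACCATTGGGCAGTCA. The template strand is its reverse complement (complement ACCATAGCTTGCAATACGCCGTTAAATCACATAGTGGCACCCAACTACTATCTCTGGTAACCCGTCAGT, then reverse).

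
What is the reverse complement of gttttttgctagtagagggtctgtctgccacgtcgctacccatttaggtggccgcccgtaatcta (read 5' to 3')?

5'-TAGATTACGGGCGGCCACCTAAATGGGTAGCGACGTGGCAGACAGACCCTCTACTAGCAAAAAAC-3'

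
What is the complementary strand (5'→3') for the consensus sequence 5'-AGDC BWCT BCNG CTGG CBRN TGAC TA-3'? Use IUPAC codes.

Standard pairs A↔T, G↔C; ambiguity codes pair R↔Y, W↔W, B↔V, D↔H, N↔N. Complement (TCHGVWGAVGNCGACCGVYNACTGAT), then reverse for 5'→3'.

5'-TAGTCANYVGCCAGCNGVAGWVGHCT-3'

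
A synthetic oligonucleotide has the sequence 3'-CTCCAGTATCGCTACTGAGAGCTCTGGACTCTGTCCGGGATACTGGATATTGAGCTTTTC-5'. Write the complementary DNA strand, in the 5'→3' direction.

The strand is given 3'→5', so its complement runs 5'→3' in the same left-to-right order: pair each base A↔T, G↔C.

5′-GAGGTCATAGCGATGACTCTCGAGACCTGAGACAGGCCCTATGACCTATAACTCGAAAAG-3′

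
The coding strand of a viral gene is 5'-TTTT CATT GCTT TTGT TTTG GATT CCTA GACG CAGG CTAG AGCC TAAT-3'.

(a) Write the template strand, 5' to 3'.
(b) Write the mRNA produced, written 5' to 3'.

(a) 5′-ATTAGGCTCTAGCCTGCGTCTAGGAATCCAAAACAAAAGCAATGAAAA-3′
(b) 5'-UUUUCAUUGCUUUUGUUUUGGAUUCCUAGACGCAGGCUAGAGCCUAAU-3'

(a) The template strand is the reverse complement of the coding strand: complement AAAAGTAACGAAAACAAAACCTAAGGATCTGCGTCCGATCTCGGATTA, then reverse.
(b) mRNA matches the coding strand with T→U.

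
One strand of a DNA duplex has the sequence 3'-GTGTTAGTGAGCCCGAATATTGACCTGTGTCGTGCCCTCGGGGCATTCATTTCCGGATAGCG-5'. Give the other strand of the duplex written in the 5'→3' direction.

5'-CACAATCACTCGGGCTTATAACTGGACACAGCACGGGAGCCCCGTAAGTAAAGGCCTATCGC-3'

The strand is given 3'→5', so its complement runs 5'→3' in the same left-to-right order: pair each base A↔T, G↔C.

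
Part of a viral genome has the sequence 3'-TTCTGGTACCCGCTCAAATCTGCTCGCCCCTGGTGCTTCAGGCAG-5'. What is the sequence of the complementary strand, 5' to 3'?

5'-AAGACCATGGGCGAGTTTAGACGAGCGGGGACCACGAAGTCCGTC-3'

The strand is given 3'→5', so its complement runs 5'→3' in the same left-to-right order: pair each base A↔T, G↔C.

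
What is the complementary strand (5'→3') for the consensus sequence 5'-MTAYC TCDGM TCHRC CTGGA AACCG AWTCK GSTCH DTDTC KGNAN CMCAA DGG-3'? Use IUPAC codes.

Standard pairs A↔T, G↔C; ambiguity codes pair R↔Y, M↔K, W↔W, S↔S, D↔H, N↔N. Complement (KATRGAGHCKAGDYGGACCTTTGGCTWAGMCSAGDHAHAGMCNTNGKGTTHCC), then reverse for 5'→3'.

5'-CCHTTGKGNTNCMGAHAHDGASCMGAWTCGGTTTCCAGGYDGAKCHGAGRTAK-3'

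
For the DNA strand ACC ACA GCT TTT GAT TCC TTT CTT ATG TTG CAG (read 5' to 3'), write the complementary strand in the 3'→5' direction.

3'-TGGTGTCGAAAACTAAGGAAAGAATACAACGTC-5'

Base-pairing A↔T, G↔C gives the complement. The complementary strand is antiparallel, so paired with a 5'→3' strand it runs 3'→5'.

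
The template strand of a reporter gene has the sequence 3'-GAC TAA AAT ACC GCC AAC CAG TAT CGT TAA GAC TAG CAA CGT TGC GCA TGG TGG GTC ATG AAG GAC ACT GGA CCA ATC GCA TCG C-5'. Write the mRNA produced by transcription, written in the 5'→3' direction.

Reading the template 3'→5' as shown, RNA polymerase pairs each base (A→U, T→A, G↔C) to build mRNA 5'→3' directly.

5'-CUGAUUUUAUGGCGGUUGGUCAUAGCAAUUCUGAUCGUUGCAACGCGUACCACCCAGUACUUCCUGUGACCUGGUUAGCGUAGCG-3'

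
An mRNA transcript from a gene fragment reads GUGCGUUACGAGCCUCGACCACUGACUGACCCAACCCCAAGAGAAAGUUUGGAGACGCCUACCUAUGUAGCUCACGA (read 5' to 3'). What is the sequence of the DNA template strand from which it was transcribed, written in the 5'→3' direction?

5′-TCGTGAGCTACATAGGTAGGCGTCTCCAAACTTTCTCTTGGGGTTGGGTCAGTCAGTGGTCGAGGCTCGTAACGCAC-3′

Replace U with T to get the coding DNA strand: GTGCGTTACGAGCCTCGACCACTGACTGACCCAACCCCAAGAGAAAGTTTGGAGACGCCTACCTATGTAGCTCACGA. The template strand is its reverse complement (complement CACGCAATGCTCGGAGCTGGTGACTGACTGGGTTGGGGTTCTCTTTCAAACCTCTGCGGATGGATACATCGAGTGCT, then reverse).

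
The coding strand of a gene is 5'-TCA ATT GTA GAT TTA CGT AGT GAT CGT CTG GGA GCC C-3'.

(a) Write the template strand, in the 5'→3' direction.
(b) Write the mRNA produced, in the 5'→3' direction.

(a) The template strand is the reverse complement of the coding strand: complement AGTTAACATCTAAATGCATCACTAGCAGACCCTCGGG, then reverse.
(b) mRNA matches the coding strand with T→U.

(a) 5'-GGGCTCCCAGACGATCACTACGTAAATCTACAATTGA-3'
(b) 5′-UCAAUUGUAGAUUUACGUAGUGAUCGUCUGGGAGCCC-3′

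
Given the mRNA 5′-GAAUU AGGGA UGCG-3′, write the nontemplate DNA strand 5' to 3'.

The coding DNA strand has the same 5'→3' sequence as the mRNA with U replaced by T.

5'-GAATTAGGGATGCG-3'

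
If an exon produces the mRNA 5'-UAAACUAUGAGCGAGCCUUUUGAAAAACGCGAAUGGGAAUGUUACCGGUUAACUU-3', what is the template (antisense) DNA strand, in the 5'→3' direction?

Replace U with T to get the coding DNA strand: TAAACTATGAGCGAGCCTTTTGAAAAACGCGAATGGGAATGTTACCGGTTAACTT. The template strand is its reverse complement (complement ATTTGATACTCGCTCGGAAAACTTTTTGCGCTTACCCTTACAATGGCCAATTGAA, then reverse).

5'-AAGTTAACCGGTAACATTCCCATTCGCGTTTTTCAAAAGGCTCGCTCATAGTTTA-3'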